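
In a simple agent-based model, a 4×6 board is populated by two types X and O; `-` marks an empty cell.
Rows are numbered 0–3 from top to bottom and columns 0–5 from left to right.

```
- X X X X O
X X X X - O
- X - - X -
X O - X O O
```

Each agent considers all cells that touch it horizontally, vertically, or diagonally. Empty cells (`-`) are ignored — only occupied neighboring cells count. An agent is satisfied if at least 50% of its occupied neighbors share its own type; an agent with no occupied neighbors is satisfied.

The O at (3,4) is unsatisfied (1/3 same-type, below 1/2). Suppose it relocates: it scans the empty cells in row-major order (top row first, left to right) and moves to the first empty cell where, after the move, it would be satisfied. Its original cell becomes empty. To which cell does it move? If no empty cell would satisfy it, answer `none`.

(2,5)

Vacating (3,4). Empty cells in order:
  (0,0): 0/3 same-type → still unsatisfied.
  (1,4): 2/6 same-type → still unsatisfied.
  (2,0): 1/5 same-type → still unsatisfied.
  (2,2): 1/6 same-type → still unsatisfied.
  (2,3): 0/4 same-type → still unsatisfied.
  (2,5): 2/3 same-type → satisfied — stop here.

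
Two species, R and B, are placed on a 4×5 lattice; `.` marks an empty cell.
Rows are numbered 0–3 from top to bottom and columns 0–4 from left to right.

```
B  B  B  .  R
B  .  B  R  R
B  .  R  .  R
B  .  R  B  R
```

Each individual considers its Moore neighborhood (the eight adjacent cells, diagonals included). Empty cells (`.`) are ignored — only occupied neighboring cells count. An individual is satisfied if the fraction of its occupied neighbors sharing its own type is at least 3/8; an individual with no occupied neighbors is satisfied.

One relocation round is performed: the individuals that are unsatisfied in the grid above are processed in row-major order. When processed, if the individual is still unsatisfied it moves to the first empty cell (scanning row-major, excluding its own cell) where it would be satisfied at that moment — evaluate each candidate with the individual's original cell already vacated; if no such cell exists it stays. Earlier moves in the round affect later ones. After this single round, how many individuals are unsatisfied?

Initially unsatisfied (in order): (3,3).
  (3,3) → (0,3).
Resulting grid:
B B B B R
B . B R R
B . R . R
B . R . R
All satisfied now.

0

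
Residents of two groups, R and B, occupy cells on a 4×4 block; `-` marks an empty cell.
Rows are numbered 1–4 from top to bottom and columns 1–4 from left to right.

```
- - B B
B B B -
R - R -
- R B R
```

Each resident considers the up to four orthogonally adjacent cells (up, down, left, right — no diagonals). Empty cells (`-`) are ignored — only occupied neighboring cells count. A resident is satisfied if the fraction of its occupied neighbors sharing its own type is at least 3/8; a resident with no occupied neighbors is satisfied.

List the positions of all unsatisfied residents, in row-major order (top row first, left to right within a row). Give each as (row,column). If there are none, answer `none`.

(3,1), (3,3), (4,2), (4,3), (4,4)

Row 1: (1,3)B 2/2 satisfied · (1,4)B 1/1 satisfied
Row 2: (2,1)B 1/2 satisfied · (2,2)B 2/2 satisfied · (2,3)B 2/3 satisfied
Row 3: (3,1)R 0/1 not · (3,3)R 0/2 not
Row 4: (4,2)R 0/1 not · (4,3)B 0/3 not · (4,4)R 0/1 not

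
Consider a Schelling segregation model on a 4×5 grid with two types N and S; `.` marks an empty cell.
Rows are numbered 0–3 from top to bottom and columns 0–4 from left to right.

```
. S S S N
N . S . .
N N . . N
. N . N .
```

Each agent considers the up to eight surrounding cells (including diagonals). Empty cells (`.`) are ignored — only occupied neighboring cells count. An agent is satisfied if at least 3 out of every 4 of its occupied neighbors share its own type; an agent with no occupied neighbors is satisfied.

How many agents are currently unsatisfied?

(0,1)S 2/3 unhappy
(0,2)S 3/3 ok
(0,3)S 2/3 unhappy
(0,4)N 0/1 unhappy
(1,0)N 2/3 unhappy
(1,2)S 3/4 ok
(2,0)N 3/3 ok
(2,1)N 3/4 ok
(2,4)N 1/1 ok
(3,1)N 2/2 ok
(3,3)N 1/1 ok
Unsatisfied: (0,1), (0,3), (0,4), (1,0) — 4 in total.

4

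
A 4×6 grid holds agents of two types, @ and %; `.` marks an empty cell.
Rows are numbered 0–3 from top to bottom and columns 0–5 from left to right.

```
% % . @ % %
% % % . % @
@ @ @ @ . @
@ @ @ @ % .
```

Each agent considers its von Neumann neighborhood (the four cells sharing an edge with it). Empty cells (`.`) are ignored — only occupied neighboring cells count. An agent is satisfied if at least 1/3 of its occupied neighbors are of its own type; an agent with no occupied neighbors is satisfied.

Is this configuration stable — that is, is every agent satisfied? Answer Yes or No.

No

Row 0: (0,0)% 2/2 satisfied · (0,1)% 2/2 satisfied · (0,3)@ 0/1 not · (0,4)% 2/3 satisfied · (0,5)% 1/2 satisfied
Row 1: (1,0)% 2/3 satisfied · (1,1)% 3/4 satisfied · (1,2)% 1/2 satisfied · (1,4)% 1/2 satisfied · (1,5)@ 1/3 satisfied
Row 2: (2,0)@ 2/3 satisfied · (2,1)@ 3/4 satisfied · (2,2)@ 3/4 satisfied · (2,3)@ 2/2 satisfied · (2,5)@ 1/1 satisfied
Row 3: (3,0)@ 2/2 satisfied · (3,1)@ 3/3 satisfied · (3,2)@ 3/3 satisfied · (3,3)@ 2/3 satisfied · (3,4)% 0/1 not
For instance (0,3) has only 0/1 same-type neighbors, below 1/3.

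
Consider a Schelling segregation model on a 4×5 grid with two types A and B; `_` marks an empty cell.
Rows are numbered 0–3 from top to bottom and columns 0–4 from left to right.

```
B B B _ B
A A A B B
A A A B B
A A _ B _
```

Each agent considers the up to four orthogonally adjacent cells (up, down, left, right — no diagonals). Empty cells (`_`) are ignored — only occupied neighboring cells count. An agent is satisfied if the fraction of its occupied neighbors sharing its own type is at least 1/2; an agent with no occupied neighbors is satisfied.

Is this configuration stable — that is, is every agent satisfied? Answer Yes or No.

Yes

(0,0)B 1/2 satisfied
(0,1)B 2/3 satisfied
(0,2)B 1/2 satisfied
(0,4)B 1/1 satisfied
(1,0)A 2/3 satisfied
(1,1)A 3/4 satisfied
(1,2)A 2/4 satisfied
(1,3)B 2/3 satisfied
(1,4)B 3/3 satisfied
(2,0)A 3/3 satisfied
(2,1)A 4/4 satisfied
(2,2)A 2/3 satisfied
(2,3)B 3/4 satisfied
(2,4)B 2/2 satisfied
(3,0)A 2/2 satisfied
(3,1)A 2/2 satisfied
(3,3)B 1/1 satisfied
All meet the threshold, so the configuration is stable.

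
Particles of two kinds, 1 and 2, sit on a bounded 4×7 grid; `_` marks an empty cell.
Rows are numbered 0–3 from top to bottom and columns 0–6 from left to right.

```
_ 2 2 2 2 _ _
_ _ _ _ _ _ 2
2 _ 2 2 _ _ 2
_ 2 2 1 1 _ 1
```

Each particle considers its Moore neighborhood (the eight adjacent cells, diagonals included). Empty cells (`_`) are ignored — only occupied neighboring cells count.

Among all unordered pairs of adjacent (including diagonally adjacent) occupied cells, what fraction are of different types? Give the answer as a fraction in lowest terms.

5/16

Scan each occupied cell's neighbors to the right and below (and the two forward diagonals) so each pair is counted once.
From row 0: 0 unlike of 3 pairs (running 0/3).
From row 1: 0 unlike of 1 pairs (running 0/4).
From row 2: 4 unlike of 9 pairs (running 4/13).
From row 3: 1 unlike of 3 pairs (running 5/16).
Total adjacent occupied pairs: 16; unlike-type pairs: 5.
5/16 is already in lowest terms.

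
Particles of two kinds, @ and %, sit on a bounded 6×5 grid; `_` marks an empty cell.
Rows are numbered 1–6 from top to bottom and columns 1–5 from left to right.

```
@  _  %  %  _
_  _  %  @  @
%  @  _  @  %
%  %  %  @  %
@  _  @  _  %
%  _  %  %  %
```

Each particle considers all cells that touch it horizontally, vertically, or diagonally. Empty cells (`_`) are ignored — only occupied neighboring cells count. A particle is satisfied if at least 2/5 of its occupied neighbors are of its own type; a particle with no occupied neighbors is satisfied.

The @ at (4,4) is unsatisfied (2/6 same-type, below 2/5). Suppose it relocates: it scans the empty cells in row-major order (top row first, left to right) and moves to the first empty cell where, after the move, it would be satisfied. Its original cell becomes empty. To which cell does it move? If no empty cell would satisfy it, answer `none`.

Vacating (4,4). Empty cells in order:
  (1,2): 1/3 same-type → still unsatisfied.
  (1,5): 2/3 same-type → satisfied — stop here.

(1,5)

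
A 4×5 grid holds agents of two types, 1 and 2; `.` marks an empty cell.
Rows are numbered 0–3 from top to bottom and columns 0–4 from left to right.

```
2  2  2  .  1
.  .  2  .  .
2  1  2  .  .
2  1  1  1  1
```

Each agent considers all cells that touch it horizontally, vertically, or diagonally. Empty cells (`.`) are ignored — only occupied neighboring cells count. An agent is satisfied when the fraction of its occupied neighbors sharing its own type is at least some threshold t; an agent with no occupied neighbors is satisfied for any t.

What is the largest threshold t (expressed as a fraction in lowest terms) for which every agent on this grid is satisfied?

Row 0: (0,0)2 1/1 · (0,1)2 3/3 · (0,2)2 2/2 · (0,4)1 — no occupied neighbors
Row 1: (1,2)2 3/4
Row 2: (2,0)2 1/3 · (2,1)1 2/6 · (2,2)2 1/5
Row 3: (3,0)2 1/3 · (3,1)1 2/5 · (3,2)1 3/4 · (3,3)1 2/3 · (3,4)1 1/1
The smallest same-type fraction is 1/5 at (2,2), which reduces to 1/5. Any threshold above that leaves this agent unsatisfied.

1/5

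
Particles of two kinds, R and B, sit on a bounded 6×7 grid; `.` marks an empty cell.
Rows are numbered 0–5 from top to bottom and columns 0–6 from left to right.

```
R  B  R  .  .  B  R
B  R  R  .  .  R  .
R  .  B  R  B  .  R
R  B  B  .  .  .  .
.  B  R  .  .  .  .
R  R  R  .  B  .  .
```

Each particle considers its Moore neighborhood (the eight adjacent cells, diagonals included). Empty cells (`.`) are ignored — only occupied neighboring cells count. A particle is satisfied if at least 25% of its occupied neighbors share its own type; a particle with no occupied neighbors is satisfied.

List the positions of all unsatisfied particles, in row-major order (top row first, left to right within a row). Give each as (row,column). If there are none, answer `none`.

Row 0: (0,0)R 1/3 satisfied · (0,1)B 1/5 not · (0,2)R 2/3 satisfied · (0,5)B 0/2 not · (0,6)R 1/2 satisfied
Row 1: (1,0)B 1/4 satisfied · (1,1)R 4/7 satisfied · (1,2)R 3/5 satisfied · (1,5)R 2/4 satisfied
Row 2: (2,0)R 2/4 satisfied · (2,2)B 2/5 satisfied · (2,3)R 1/4 satisfied · (2,4)B 0/2 not · (2,6)R 1/1 satisfied
Row 3: (3,0)R 1/3 satisfied · (3,1)B 3/6 satisfied · (3,2)B 3/5 satisfied
Row 4: (4,1)B 2/7 satisfied · (4,2)R 2/5 satisfied
Row 5: (5,0)R 1/2 satisfied · (5,1)R 3/4 satisfied · (5,2)R 2/3 satisfied · (5,4)B 0/0 satisfied

(0,1), (0,5), (2,4)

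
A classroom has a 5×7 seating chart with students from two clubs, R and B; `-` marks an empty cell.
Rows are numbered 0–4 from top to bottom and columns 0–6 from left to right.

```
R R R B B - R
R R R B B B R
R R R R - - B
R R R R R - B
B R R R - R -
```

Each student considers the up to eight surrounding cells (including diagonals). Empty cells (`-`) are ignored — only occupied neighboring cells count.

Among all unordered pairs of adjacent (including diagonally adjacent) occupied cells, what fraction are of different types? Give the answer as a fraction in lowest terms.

7/37

Scan each occupied cell's neighbors to the right and below (and the two forward diagonals) so each pair is counted once.
From row 0: 4 unlike of 20 pairs (running 4/20).
From row 1: 6 unlike of 19 pairs (running 10/39).
From row 2: 0 unlike of 15 pairs (running 10/54).
From row 3: 3 unlike of 17 pairs (running 13/71).
From row 4: 1 unlike of 3 pairs (running 14/74).
Total adjacent occupied pairs: 74; unlike-type pairs: 14.
14/74 reduces to 7/37.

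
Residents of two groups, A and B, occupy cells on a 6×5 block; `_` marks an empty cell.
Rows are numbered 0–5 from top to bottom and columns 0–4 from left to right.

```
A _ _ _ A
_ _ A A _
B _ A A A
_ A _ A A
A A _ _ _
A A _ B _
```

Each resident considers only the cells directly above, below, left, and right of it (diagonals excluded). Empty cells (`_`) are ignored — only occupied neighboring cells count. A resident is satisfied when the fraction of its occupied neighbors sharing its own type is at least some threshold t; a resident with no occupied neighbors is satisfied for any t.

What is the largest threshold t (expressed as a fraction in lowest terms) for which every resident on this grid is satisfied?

(0,0)A — no occupied neighbors
(0,4)A — no occupied neighbors
(1,2)A 2/2
(1,3)A 2/2
(2,0)B — no occupied neighbors
(2,2)A 2/2
(2,3)A 4/4
(2,4)A 2/2
(3,1)A 1/1
(3,3)A 2/2
(3,4)A 2/2
(4,0)A 2/2
(4,1)A 3/3
(5,0)A 2/2
(5,1)A 2/2
(5,3)B — no occupied neighbors
The smallest same-type fraction is 2/2 at (1,2), which reduces to 1/1. Any threshold above that leaves this resident unsatisfied.

1/1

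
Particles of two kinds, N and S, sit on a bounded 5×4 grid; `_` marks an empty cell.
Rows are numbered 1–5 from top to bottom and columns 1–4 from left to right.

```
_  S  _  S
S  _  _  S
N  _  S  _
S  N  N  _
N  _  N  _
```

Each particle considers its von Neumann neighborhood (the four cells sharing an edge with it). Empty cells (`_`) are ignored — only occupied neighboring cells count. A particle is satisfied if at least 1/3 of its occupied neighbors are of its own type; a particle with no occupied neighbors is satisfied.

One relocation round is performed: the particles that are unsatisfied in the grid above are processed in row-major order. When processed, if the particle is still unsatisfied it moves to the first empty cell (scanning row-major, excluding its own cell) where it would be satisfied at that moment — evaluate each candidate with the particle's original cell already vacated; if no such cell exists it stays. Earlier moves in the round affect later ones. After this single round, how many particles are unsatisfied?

0

Initially unsatisfied (in order): (2,1), (3,1), (3,3), (4,1), (5,1).
  (2,1) → (1,1).
  (3,1) → (3,2).
  (3,3) → (1,3).
  (4,1) → (2,1).
  (5,1): now satisfied by earlier moves; stays.
Resulting grid:
S S S S
S _ _ S
_ N _ _
_ N N _
N _ N _
All satisfied now.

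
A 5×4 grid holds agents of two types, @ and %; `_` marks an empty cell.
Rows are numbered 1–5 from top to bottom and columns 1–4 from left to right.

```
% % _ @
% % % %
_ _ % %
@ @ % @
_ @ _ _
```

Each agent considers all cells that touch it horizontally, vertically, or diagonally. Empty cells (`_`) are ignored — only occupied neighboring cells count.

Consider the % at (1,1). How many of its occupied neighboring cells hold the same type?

3

Occupied neighbors of (1,1): (1,2)=%, (2,1)=%, (2,2)=%.
Same type (%): 3 of 3.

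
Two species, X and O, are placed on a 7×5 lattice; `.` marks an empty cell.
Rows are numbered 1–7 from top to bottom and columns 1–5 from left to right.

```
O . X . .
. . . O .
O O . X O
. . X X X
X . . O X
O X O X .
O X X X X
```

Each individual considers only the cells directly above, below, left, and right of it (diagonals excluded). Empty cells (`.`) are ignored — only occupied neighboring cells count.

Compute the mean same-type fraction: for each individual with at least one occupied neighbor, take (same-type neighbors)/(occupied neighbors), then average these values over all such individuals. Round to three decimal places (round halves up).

0.504

(1,1)O — no occupied neighbors
(1,3)X — no occupied neighbors
(2,4)O 0/1
(3,1)O 1/1
(3,2)O 1/1
(3,4)X 1/3
(3,5)O 0/2
(4,3)X 1/1
(4,4)X 3/4
(4,5)X 2/3
(5,1)X 0/1
(5,4)O 0/3
(5,5)X 1/2
(6,1)O 1/3
(6,2)X 1/3
(6,3)O 0/3
(6,4)X 1/3
(7,1)O 1/2
(7,2)X 2/3
(7,3)X 2/3
(7,4)X 3/3
(7,5)X 1/1
Sum over 20 individuals: 0/1 + 1/1 + 1/1 + 1/3 + 0/2 + 1/1 + 3/4 + 2/3 + 0/1 + 0/3 + 1/2 + 1/3 + 1/3 + 0/3 + 1/3 + 1/2 + 2/3 + 2/3 + 3/3 + 1/1 = 121/12; mean = 121/12 ÷ 20 = 121/240 = 0.504166… → 0.504.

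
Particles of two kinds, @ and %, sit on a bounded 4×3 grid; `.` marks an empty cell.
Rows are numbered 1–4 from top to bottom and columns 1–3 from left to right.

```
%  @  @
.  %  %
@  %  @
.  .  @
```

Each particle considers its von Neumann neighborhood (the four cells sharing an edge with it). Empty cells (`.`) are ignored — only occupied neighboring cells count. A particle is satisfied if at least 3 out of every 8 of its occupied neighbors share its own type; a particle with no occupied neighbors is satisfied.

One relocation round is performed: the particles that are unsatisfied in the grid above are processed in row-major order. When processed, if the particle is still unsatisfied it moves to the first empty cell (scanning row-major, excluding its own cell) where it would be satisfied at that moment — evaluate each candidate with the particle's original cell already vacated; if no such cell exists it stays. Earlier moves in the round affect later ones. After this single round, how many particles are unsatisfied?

Initially unsatisfied (in order): (1,1), (1,2), (2,3), (3,1), (3,2), (3,3).
  (1,1) → (2,1).
  (1,2): now satisfied by earlier moves; stays.
  (2,3) → (1,1).
  (3,1) → (2,3).
  (3,2): now satisfied by earlier moves; stays.
  (3,3): now satisfied by earlier moves; stays.
Resulting grid:
% @ @
% % @
. % @
. . @
Unsatisfied now: (1,2).

1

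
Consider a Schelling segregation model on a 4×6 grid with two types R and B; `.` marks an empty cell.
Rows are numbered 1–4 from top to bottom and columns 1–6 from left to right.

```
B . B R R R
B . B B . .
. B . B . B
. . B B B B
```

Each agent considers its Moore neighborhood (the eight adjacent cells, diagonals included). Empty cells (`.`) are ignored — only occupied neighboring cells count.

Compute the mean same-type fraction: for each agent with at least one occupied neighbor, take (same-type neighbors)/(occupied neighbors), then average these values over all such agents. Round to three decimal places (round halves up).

Row 1: (1,1)B 1/1 · (1,3)B 2/3 · (1,4)R 1/4 · (1,5)R 2/3 · (1,6)R 1/1
Row 2: (2,1)B 2/2 · (2,3)B 4/5 · (2,4)B 3/5
Row 3: (3,2)B 3/3 · (3,4)B 5/5 · (3,6)B 2/2
Row 4: (4,3)B 3/3 · (4,4)B 3/3 · (4,5)B 4/4 · (4,6)B 2/2
Sum over 15 agents: 1/1 + 2/3 + 1/4 + 2/3 + 1/1 + 2/2 + 4/5 + 3/5 + 3/3 + 5/5 + 2/2 + 3/3 + 3/3 + 4/4 + 2/2 = 779/60; mean = 779/60 ÷ 15 = 779/900 = 0.865555… → 0.866.

0.866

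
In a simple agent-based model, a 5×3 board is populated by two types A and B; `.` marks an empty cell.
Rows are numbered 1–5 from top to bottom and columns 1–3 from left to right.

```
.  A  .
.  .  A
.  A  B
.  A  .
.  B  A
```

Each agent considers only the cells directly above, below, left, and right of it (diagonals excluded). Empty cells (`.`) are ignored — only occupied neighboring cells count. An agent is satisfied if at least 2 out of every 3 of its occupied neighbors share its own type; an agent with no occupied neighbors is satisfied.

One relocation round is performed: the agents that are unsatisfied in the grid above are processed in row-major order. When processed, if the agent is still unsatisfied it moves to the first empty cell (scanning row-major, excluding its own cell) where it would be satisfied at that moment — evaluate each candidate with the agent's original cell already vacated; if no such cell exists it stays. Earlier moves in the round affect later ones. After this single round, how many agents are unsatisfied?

Initially unsatisfied (in order): (2,3), (3,2), (3,3), (4,2), (5,2), (5,3).
  (2,3) → (1,1).
  (3,2) → (1,3).
  (3,3): now satisfied by earlier moves; stays.
  (4,2) → (2,1).
  (5,2) → (3,2).
  (5,3): now satisfied by earlier moves; stays.
Resulting grid:
A A A
A . .
. B B
. . .
. . A
All satisfied now.

0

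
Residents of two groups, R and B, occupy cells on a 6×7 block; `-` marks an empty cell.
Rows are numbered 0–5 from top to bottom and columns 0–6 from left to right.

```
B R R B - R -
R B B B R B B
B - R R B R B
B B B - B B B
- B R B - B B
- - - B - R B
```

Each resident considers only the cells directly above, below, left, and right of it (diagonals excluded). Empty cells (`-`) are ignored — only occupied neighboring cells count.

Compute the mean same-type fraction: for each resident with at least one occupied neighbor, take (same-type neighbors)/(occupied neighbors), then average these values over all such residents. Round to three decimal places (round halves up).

0.471

Row 0: (0,0)B 0/2 · (0,1)R 1/3 · (0,2)R 1/3 · (0,3)B 1/2 · (0,5)R 0/1
Row 1: (1,0)R 0/3 · (1,1)B 1/3 · (1,2)B 2/4 · (1,3)B 2/4 · (1,4)R 0/3 · (1,5)B 1/4 · (1,6)B 2/2
Row 2: (2,0)B 1/2 · (2,2)R 1/3 · (2,3)R 1/3 · (2,4)B 1/4 · (2,5)R 0/4 · (2,6)B 2/3
Row 3: (3,0)B 2/2 · (3,1)B 3/3 · (3,2)B 1/3 · (3,4)B 2/2 · (3,5)B 3/4 · (3,6)B 3/3
Row 4: (4,1)B 1/2 · (4,2)R 0/3 · (4,3)B 1/2 · (4,5)B 2/3 · (4,6)B 3/3
Row 5: (5,3)B 1/1 · (5,5)R 0/2 · (5,6)B 1/2
Sum over 32 residents: 0/2 + 1/3 + 1/3 + 1/2 + 0/1 + 0/3 + 1/3 + 2/4 + 2/4 + 0/3 + 1/4 + 2/2 + 1/2 + 1/3 + 1/3 + 1/4 + 0/4 + 2/3 + 2/2 + 3/3 + 1/3 + 2/2 + 3/4 + 3/3 + 1/2 + 0/3 + 1/2 + 2/3 + 3/3 + 1/1 + 0/2 + 1/2 = 181/12; mean = 181/12 ÷ 32 = 181/384 = 0.471354… → 0.471.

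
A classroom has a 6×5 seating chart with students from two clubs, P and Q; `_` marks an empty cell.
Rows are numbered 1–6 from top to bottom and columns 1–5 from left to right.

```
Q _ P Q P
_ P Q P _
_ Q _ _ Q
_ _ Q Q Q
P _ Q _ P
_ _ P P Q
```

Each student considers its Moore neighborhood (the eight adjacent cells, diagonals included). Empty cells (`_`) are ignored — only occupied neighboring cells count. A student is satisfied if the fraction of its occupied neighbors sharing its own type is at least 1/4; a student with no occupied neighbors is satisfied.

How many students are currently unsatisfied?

(1,1)Q 0/1 not
(1,3)P 2/4 satisfied
(1,4)Q 1/4 satisfied
(1,5)P 1/2 satisfied
(2,2)P 1/4 satisfied
(2,3)Q 2/5 satisfied
(2,4)P 2/5 satisfied
(3,2)Q 2/3 satisfied
(3,5)Q 2/3 satisfied
(4,3)Q 3/3 satisfied
(4,4)Q 4/5 satisfied
(4,5)Q 2/3 satisfied
(5,1)P 0/0 satisfied
(5,3)Q 2/4 satisfied
(5,5)P 1/4 satisfied
(6,3)P 1/2 satisfied
(6,4)P 2/4 satisfied
(6,5)Q 0/2 not
Unsatisfied: (1,1), (6,5) — 2 in total.

2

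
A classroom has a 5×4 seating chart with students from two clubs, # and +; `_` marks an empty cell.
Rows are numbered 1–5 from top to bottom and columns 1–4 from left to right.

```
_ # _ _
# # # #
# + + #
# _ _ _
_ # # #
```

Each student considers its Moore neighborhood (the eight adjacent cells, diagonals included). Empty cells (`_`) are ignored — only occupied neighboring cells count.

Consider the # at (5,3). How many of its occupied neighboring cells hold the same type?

Occupied neighbors of (5,3): (5,2)=#, (5,4)=#.
Same type (#): 2 of 2.

2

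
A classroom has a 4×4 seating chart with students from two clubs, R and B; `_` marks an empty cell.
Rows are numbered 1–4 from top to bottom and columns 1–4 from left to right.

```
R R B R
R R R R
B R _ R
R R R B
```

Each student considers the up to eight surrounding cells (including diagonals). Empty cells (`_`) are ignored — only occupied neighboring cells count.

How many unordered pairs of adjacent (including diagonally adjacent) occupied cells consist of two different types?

Scan each occupied cell's neighbors to the right and below (and the two forward diagonals) so each pair is counted once.
From row 1: 5 unlike of 13 pairs (running 5/13).
From row 2: 2 unlike of 10 pairs (running 7/23).
From row 3: 4 unlike of 8 pairs (running 11/31).
From row 4: 1 unlike of 3 pairs (running 12/34).
Total adjacent occupied pairs: 34; unlike-type pairs: 12.

12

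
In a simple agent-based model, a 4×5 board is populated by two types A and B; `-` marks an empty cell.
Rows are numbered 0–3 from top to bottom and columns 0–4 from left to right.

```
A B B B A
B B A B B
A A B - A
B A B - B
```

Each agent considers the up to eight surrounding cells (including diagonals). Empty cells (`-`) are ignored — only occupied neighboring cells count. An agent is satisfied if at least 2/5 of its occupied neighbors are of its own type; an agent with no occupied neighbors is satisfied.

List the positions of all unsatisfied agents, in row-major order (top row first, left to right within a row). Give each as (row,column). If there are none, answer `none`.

(0,0)A 0/3 unhappy
(0,1)B 3/5 ok
(0,2)B 4/5 ok
(0,3)B 3/5 ok
(0,4)A 0/3 unhappy
(1,0)B 2/5 ok
(1,1)B 4/8 ok
(1,2)A 1/7 unhappy
(1,3)B 4/7 ok
(1,4)B 2/4 ok
(2,0)A 2/5 ok
(2,1)A 3/8 unhappy
(2,2)B 3/6 ok
(2,4)A 0/3 unhappy
(3,0)B 0/3 unhappy
(3,1)A 2/5 ok
(3,2)B 1/3 unhappy
(3,4)B 0/1 unhappy

(0,0), (0,4), (1,2), (2,1), (2,4), (3,0), (3,2), (3,4)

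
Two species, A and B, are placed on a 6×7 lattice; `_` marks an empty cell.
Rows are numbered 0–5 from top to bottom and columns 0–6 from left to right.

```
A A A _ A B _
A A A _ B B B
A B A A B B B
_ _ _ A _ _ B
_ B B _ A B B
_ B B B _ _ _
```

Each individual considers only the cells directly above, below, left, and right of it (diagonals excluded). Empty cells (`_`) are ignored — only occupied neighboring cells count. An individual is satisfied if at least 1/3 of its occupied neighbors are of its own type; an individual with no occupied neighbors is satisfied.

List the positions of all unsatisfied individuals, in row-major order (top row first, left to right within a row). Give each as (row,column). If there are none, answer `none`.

Row 0: (0,0)A 2/2 satisfied · (0,1)A 3/3 satisfied · (0,2)A 2/2 satisfied · (0,4)A 0/2 not · (0,5)B 1/2 satisfied
Row 1: (1,0)A 3/3 satisfied · (1,1)A 3/4 satisfied · (1,2)A 3/3 satisfied · (1,4)B 2/3 satisfied · (1,5)B 4/4 satisfied · (1,6)B 2/2 satisfied
Row 2: (2,0)A 1/2 satisfied · (2,1)B 0/3 not · (2,2)A 2/3 satisfied · (2,3)A 2/3 satisfied · (2,4)B 2/3 satisfied · (2,5)B 3/3 satisfied · (2,6)B 3/3 satisfied
Row 3: (3,3)A 1/1 satisfied · (3,6)B 2/2 satisfied
Row 4: (4,1)B 2/2 satisfied · (4,2)B 2/2 satisfied · (4,4)A 0/1 not · (4,5)B 1/2 satisfied · (4,6)B 2/2 satisfied
Row 5: (5,1)B 2/2 satisfied · (5,2)B 3/3 satisfied · (5,3)B 1/1 satisfied

(0,4), (2,1), (4,4)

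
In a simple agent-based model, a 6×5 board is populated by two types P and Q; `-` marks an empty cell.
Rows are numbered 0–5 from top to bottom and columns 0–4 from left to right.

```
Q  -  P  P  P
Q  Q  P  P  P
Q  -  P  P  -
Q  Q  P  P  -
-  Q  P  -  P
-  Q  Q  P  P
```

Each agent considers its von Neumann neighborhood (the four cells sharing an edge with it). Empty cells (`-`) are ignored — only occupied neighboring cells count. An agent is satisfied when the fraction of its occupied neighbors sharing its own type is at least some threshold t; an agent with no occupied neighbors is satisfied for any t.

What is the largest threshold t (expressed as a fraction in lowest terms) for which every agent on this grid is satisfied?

1/3

Row 0: (0,0)Q 1/1 · (0,2)P 2/2 · (0,3)P 3/3 · (0,4)P 2/2
Row 1: (1,0)Q 3/3 · (1,1)Q 1/2 · (1,2)P 3/4 · (1,3)P 4/4 · (1,4)P 2/2
Row 2: (2,0)Q 2/2 · (2,2)P 3/3 · (2,3)P 3/3
Row 3: (3,0)Q 2/2 · (3,1)Q 2/3 · (3,2)P 3/4 · (3,3)P 2/2
Row 4: (4,1)Q 2/3 · (4,2)P 1/3 · (4,4)P 1/1
Row 5: (5,1)Q 2/2 · (5,2)Q 1/3 · (5,3)P 1/2 · (5,4)P 2/2
The smallest same-type fraction is 1/3 at (4,2), which reduces to 1/3. Any threshold above that leaves this agent unsatisfied.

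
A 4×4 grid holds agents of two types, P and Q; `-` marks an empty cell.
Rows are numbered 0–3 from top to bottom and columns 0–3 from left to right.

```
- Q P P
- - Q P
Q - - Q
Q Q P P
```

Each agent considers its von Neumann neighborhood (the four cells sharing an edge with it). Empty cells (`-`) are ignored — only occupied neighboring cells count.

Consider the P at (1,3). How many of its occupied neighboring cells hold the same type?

1

Occupied neighbors of (1,3): (0,3)=P, (2,3)=Q, (1,2)=Q.
Same type (P): 1 of 3.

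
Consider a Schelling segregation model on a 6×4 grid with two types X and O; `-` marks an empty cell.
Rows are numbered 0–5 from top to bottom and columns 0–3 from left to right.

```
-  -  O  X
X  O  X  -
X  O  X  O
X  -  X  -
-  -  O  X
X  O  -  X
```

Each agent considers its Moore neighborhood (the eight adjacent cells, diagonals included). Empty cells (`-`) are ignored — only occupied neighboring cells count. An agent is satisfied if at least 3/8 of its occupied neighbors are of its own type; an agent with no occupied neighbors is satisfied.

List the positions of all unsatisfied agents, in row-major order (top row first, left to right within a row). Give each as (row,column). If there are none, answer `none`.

(0,2), (1,0), (1,1), (1,2), (2,1), (2,3), (4,2), (5,0)

Row 0: (0,2)O 1/3 unhappy · (0,3)X 1/2 ok
Row 1: (1,0)X 1/3 unhappy · (1,1)O 2/6 unhappy · (1,2)X 2/6 unhappy
Row 2: (2,0)X 2/4 ok · (2,1)O 1/7 unhappy · (2,2)X 2/5 ok · (2,3)O 0/3 unhappy
Row 3: (3,0)X 1/2 ok · (3,2)X 2/5 ok
Row 4: (4,2)O 1/4 unhappy · (4,3)X 2/3 ok
Row 5: (5,0)X 0/1 unhappy · (5,1)O 1/2 ok · (5,3)X 1/2 ok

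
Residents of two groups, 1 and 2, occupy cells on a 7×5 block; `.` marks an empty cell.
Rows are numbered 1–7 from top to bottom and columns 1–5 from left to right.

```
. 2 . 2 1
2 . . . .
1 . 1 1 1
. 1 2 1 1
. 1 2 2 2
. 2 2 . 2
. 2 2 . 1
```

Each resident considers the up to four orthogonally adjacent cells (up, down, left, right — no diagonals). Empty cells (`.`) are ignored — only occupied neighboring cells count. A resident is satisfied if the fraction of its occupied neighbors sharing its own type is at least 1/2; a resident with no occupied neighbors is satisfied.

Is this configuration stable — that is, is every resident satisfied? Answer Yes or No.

No

Row 1: (1,2)2 0/0 ✓ · (1,4)2 0/1 ✗ · (1,5)1 0/1 ✗
Row 2: (2,1)2 0/1 ✗
Row 3: (3,1)1 0/1 ✗ · (3,3)1 1/2 ✓ · (3,4)1 3/3 ✓ · (3,5)1 2/2 ✓
Row 4: (4,2)1 1/2 ✓ · (4,3)2 1/4 ✗ · (4,4)1 2/4 ✓ · (4,5)1 2/3 ✓
Row 5: (5,2)1 1/3 ✗ · (5,3)2 3/4 ✓ · (5,4)2 2/3 ✓ · (5,5)2 2/3 ✓
Row 6: (6,2)2 2/3 ✓ · (6,3)2 3/3 ✓ · (6,5)2 1/2 ✓
Row 7: (7,2)2 2/2 ✓ · (7,3)2 2/2 ✓ · (7,5)1 0/1 ✗
For instance (1,4) has only 0/1 same-type neighbors, below 1/2.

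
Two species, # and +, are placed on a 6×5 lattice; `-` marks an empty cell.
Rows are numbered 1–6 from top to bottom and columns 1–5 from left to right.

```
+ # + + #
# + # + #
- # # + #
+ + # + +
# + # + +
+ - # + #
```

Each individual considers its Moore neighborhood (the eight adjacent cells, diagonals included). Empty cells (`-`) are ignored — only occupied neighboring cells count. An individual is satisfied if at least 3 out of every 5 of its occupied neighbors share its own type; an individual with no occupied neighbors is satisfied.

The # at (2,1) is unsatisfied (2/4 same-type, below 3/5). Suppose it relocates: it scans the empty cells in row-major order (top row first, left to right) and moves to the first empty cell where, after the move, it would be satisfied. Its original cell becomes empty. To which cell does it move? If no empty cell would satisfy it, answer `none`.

Vacating (2,1). Empty cells in order:
  (3,1): 1/4 same-type → still unsatisfied.
  (6,2): 3/5 same-type → satisfied — stop here.

(6,2)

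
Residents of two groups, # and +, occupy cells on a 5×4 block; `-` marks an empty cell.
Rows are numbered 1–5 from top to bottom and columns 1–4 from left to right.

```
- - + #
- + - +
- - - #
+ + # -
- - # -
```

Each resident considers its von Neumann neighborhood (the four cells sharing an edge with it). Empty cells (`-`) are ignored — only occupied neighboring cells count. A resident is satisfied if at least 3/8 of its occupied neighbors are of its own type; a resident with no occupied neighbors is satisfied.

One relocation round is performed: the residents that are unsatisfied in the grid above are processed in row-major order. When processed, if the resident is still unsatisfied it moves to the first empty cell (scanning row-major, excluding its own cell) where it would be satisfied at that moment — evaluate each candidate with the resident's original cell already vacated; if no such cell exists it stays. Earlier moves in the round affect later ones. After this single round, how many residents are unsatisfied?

Initially unsatisfied (in order): (1,3), (1,4), (2,4), (3,4).
  (1,3) → (1,1).
  (1,4) → (1,3).
  (2,4) → (1,2).
  (3,4): now satisfied by earlier moves; stays.
Resulting grid:
+ + # -
- + - -
- - - #
+ + # -
- - # -
Unsatisfied now: (1,3).

1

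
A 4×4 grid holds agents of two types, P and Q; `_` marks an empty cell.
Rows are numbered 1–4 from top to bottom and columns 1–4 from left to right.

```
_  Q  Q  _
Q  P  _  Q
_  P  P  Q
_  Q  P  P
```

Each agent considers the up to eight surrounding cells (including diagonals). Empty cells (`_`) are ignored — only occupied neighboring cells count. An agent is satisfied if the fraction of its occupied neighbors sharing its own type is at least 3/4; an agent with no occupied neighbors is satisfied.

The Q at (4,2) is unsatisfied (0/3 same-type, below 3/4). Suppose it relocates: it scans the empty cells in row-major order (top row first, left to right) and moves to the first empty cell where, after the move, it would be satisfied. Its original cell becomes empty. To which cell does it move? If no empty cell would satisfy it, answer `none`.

(1,4)

Vacating (4,2). Empty cells in order:
  (1,1): 2/3 same-type → still unsatisfied.
  (1,4): 2/2 same-type → satisfied — stop here.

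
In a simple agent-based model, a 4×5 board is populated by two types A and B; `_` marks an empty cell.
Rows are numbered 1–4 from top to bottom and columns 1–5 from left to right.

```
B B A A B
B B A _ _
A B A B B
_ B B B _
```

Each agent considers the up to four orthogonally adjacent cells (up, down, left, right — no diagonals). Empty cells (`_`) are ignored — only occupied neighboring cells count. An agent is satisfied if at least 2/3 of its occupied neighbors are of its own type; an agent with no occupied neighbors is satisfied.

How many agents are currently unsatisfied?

5

Row 1: (1,1)B 2/2 satisfied · (1,2)B 2/3 satisfied · (1,3)A 2/3 satisfied · (1,4)A 1/2 not · (1,5)B 0/1 not
Row 2: (2,1)B 2/3 satisfied · (2,2)B 3/4 satisfied · (2,3)A 2/3 satisfied
Row 3: (3,1)A 0/2 not · (3,2)B 2/4 not · (3,3)A 1/4 not · (3,4)B 2/3 satisfied · (3,5)B 1/1 satisfied
Row 4: (4,2)B 2/2 satisfied · (4,3)B 2/3 satisfied · (4,4)B 2/2 satisfied
Unsatisfied: (1,4), (1,5), (3,1), (3,2), (3,3) — 5 in total.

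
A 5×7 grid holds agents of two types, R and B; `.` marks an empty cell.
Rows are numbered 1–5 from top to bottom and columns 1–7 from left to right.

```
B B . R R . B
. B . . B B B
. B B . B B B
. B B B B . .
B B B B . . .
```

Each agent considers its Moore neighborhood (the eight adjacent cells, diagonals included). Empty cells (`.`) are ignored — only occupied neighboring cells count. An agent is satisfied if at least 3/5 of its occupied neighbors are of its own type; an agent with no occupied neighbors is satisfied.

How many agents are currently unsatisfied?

(1,1)B 2/2 satisfied
(1,2)B 2/2 satisfied
(1,4)R 1/2 not
(1,5)R 1/3 not
(1,7)B 2/2 satisfied
(2,2)B 4/4 satisfied
(2,5)B 3/5 satisfied
(2,6)B 6/7 satisfied
(2,7)B 4/4 satisfied
(3,2)B 4/4 satisfied
(3,3)B 5/5 satisfied
(3,5)B 5/5 satisfied
(3,6)B 6/6 satisfied
(3,7)B 3/3 satisfied
(4,2)B 6/6 satisfied
(4,3)B 7/7 satisfied
(4,4)B 6/6 satisfied
(4,5)B 4/4 satisfied
(5,1)B 2/2 satisfied
(5,2)B 4/4 satisfied
(5,3)B 5/5 satisfied
(5,4)B 4/4 satisfied
Unsatisfied: (1,4), (1,5) — 2 in total.

2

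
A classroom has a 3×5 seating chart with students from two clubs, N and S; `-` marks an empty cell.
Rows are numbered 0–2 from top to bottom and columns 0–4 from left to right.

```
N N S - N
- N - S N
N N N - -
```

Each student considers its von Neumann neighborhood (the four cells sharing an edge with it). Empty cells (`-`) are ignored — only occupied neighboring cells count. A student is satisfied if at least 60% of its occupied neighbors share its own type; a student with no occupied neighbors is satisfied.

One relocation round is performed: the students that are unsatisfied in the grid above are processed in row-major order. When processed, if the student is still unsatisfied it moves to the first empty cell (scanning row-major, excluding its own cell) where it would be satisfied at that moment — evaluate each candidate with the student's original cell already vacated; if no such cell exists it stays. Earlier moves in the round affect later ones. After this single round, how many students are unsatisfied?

1

Initially unsatisfied (in order): (0,2), (1,3), (1,4).
  (0,2): no empty cell satisfies it; stays.
  (1,3): no empty cell satisfies it; stays.
  (1,4) → (1,0).
Resulting grid:
N N S - N
N N - S -
N N N - -
Unsatisfied now: (0,2).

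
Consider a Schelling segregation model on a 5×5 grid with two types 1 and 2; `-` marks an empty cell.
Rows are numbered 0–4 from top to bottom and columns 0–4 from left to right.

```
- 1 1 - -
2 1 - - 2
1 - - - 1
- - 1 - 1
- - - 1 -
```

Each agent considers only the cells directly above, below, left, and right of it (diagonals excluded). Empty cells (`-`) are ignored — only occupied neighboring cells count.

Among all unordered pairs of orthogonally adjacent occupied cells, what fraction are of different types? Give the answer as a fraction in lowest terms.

Scan each occupied cell's neighbors to the right and below so each pair is counted once.
From row 0: 0 unlike of 2 pairs (running 0/2).
From row 1: 3 unlike of 3 pairs (running 3/5).
From row 2: 0 unlike of 1 pairs (running 3/6).
Total adjacent occupied pairs: 6; unlike-type pairs: 3.
3/6 reduces to 1/2.

1/2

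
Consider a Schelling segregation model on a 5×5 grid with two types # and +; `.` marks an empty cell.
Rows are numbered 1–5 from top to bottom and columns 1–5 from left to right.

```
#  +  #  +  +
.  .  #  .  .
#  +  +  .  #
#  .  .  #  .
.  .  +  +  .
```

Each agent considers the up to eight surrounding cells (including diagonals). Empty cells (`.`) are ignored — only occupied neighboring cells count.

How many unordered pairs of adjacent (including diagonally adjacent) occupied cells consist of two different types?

Scan each occupied cell's neighbors to the right and below (and the two forward diagonals) so each pair is counted once.
From row 1: 5 unlike of 7 pairs (running 5/7).
From row 2: 2 unlike of 2 pairs (running 7/9).
From row 3: 3 unlike of 6 pairs (running 10/15).
From row 4: 2 unlike of 2 pairs (running 12/17).
From row 5: 0 unlike of 1 pairs (running 12/18).
Total adjacent occupied pairs: 18; unlike-type pairs: 12.

12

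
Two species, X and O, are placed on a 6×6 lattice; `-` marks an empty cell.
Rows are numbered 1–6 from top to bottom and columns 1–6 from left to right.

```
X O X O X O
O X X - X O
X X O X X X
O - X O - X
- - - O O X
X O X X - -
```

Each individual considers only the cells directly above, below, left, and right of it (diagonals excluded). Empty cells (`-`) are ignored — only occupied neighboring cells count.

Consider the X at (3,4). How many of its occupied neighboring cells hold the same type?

1

Occupied neighbors of (3,4): (4,4)=O, (3,3)=O, (3,5)=X.
Same type (X): 1 of 3.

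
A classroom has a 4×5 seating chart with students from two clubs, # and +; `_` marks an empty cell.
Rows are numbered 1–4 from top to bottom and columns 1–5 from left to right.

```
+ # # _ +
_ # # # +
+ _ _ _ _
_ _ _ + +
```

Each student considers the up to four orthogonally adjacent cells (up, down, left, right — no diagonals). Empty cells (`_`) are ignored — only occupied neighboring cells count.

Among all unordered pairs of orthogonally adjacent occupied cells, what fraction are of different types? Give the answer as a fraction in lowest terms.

Scan each occupied cell's neighbors to the right and below so each pair is counted once.
From row 1: 1 unlike of 5 pairs (running 1/5).
From row 2: 1 unlike of 3 pairs (running 2/8).
From row 4: 0 unlike of 1 pairs (running 2/9).
Total adjacent occupied pairs: 9; unlike-type pairs: 2.
2/9 is already in lowest terms.

2/9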